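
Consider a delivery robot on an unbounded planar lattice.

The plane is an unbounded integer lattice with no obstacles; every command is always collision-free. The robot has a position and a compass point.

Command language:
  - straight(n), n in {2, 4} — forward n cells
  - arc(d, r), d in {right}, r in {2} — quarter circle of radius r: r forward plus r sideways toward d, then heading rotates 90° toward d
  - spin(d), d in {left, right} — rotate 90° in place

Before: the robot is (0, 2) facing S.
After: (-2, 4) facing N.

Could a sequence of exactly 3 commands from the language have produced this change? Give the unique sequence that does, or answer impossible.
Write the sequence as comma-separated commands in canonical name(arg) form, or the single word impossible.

arc(right, 2), spin(right), straight(4)

key: cell and facing (now N) both changed — the 3 commands mix motion and turning
begin: (0, 2) facing S
step 1 (arc(right, 2)): (-2, 0) facing W
step 2 (spin(right)): (-2, 0) facing N
step 3 (straight(4)): (-2, 4) facing N
all 125 alternatives checked — unique.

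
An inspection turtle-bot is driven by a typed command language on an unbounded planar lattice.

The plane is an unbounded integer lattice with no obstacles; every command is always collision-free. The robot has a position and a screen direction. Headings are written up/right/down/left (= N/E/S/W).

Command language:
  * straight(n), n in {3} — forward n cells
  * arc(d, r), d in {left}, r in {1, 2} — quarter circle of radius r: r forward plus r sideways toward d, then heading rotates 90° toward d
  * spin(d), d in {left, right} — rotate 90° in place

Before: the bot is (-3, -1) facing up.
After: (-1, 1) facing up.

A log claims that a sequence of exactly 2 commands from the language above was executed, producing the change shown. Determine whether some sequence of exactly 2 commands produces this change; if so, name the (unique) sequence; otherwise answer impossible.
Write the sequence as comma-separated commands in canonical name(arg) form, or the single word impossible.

spin(right), arc(left, 2)

key: order matters: swapping spin(right) and arc(left, 2) lands elsewhere
t0: (-3, -1) facing up
1. spin(right) → (-3, -1) facing right
2. arc(left, 2) → (-1, 1) facing up
all 25 alternatives checked — unique.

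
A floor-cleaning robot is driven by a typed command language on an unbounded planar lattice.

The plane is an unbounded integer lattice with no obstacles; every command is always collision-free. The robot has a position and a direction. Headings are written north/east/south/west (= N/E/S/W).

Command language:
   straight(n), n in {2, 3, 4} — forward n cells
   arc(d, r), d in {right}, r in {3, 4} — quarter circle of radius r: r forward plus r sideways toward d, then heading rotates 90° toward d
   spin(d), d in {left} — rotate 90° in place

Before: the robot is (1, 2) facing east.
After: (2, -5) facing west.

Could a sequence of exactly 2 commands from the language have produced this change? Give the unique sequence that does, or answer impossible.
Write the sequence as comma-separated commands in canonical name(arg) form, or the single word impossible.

arc(right, 4), arc(right, 3)

key: order matters: swapping arc(right, 4) and arc(right, 3) lands elsewhere
initial: (1, 2) facing east
t=1 arc(right, 4) ⇒ (5, -2) facing south
t=2 arc(right, 3) ⇒ (2, -5) facing west
no other 2-command option fits: unique.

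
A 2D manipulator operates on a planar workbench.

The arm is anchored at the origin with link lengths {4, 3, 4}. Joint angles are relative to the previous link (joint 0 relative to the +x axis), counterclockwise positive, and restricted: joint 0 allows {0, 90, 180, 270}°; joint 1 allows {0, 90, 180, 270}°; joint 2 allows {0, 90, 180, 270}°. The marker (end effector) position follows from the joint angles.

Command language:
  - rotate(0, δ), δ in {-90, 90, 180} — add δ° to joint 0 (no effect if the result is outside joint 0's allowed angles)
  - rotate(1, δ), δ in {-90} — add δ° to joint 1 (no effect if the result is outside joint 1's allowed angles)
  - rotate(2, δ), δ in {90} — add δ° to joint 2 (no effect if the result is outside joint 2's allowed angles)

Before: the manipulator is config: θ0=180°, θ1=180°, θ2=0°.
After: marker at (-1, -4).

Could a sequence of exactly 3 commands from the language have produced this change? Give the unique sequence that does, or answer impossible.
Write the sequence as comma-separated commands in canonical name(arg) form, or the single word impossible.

start: config: θ0=180°, θ1=180°, θ2=0°
1. rotate(2, 90) → config: θ0=180°, θ1=180°, θ2=90°
2. rotate(2, 90) → config: θ0=180°, θ1=180°, θ2=180°
3. rotate(2, 90) → config: θ0=180°, θ1=180°, θ2=270°
all 125 alternatives checked — unique.

rotate(2, 90), rotate(2, 90), rotate(2, 90)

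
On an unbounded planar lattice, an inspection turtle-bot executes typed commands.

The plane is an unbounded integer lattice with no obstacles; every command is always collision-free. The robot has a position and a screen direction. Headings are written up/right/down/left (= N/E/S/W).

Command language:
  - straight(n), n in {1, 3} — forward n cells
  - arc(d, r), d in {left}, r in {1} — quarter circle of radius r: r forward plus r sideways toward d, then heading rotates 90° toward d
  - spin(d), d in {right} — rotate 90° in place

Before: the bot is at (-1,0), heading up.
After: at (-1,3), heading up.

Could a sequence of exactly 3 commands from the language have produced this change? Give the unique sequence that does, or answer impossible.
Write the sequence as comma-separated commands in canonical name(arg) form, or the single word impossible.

straight(1), straight(1), straight(1)

key: heading stays N — no command in the sequence turns
start: at (-1,0), heading up
1. straight(1) → at (-1,1), heading up
2. straight(1) → at (-1,2), heading up
3. straight(1) → at (-1,3), heading up
no rival 3-sequence matches.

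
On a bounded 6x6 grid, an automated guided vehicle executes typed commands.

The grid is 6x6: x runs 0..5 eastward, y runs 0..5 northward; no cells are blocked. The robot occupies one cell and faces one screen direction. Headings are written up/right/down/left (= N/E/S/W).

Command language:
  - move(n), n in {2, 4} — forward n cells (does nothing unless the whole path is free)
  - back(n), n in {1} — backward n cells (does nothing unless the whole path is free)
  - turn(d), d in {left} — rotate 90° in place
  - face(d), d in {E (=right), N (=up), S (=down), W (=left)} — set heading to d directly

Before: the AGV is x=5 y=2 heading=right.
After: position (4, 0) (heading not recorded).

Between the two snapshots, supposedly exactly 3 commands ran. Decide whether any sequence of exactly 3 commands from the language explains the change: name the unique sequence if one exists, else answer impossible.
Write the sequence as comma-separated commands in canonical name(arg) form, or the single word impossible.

back(1), face(S), move(2)

key: running move(2) before back(1) would end elsewhere — order is forced
initial: x=5 y=2 heading=right
t=1 back(1) ⇒ x=4 y=2 heading=right
t=2 face(S) ⇒ x=4 y=2 heading=down
t=3 move(2) ⇒ x=4 y=0 heading=down
no other 3-command option fits: unique.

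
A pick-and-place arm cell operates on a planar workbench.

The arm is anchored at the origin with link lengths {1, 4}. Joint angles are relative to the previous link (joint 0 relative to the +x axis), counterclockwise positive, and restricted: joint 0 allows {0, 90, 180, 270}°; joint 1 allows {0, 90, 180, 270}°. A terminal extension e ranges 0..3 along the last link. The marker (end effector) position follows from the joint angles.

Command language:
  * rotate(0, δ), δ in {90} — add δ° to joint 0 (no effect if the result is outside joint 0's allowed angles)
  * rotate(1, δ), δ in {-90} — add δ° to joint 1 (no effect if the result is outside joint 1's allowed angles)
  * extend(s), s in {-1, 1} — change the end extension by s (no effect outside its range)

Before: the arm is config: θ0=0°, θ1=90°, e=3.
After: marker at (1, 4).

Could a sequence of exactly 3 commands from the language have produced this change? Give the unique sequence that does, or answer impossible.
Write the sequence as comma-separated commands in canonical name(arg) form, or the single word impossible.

from: config: θ0=0°, θ1=90°, e=3
1. extend(-1) → config: θ0=0°, θ1=90°, e=2
2. extend(-1) → config: θ0=0°, θ1=90°, e=1
3. extend(-1) → config: θ0=0°, θ1=90°, e=0
uniquely the one of 64 3-step routes that fits.

extend(-1), extend(-1), extend(-1)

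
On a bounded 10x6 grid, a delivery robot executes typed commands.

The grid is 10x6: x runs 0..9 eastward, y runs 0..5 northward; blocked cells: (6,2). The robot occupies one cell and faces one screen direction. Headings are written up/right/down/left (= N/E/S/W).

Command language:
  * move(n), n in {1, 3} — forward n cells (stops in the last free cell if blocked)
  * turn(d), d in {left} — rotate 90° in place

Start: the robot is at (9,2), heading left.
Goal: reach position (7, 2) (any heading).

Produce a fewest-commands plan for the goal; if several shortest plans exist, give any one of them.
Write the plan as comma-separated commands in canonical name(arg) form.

move(3)

from: at (9,2), heading left
[1] after move(3): at (7,2), heading left
shorter routes all fall short; 1 is best.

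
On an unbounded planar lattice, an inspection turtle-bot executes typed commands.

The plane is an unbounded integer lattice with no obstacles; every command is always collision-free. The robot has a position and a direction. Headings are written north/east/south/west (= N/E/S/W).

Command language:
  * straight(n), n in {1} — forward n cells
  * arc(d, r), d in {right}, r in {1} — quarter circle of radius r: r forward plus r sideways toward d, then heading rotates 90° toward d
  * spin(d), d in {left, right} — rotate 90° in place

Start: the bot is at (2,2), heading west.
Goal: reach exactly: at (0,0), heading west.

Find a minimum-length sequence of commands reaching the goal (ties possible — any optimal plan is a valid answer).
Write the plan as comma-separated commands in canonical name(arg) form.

begin: at (2,2), heading west
step 1 (spin(left)): at (2,2), heading south
step 2 (arc(right, 1)): at (1,1), heading west
step 3 (spin(left)): at (1,1), heading south
step 4 (arc(right, 1)): at (0,0), heading west
minimal: 4 command(s), checked below 4.

spin(left), arc(right, 1), spin(left), arc(right, 1)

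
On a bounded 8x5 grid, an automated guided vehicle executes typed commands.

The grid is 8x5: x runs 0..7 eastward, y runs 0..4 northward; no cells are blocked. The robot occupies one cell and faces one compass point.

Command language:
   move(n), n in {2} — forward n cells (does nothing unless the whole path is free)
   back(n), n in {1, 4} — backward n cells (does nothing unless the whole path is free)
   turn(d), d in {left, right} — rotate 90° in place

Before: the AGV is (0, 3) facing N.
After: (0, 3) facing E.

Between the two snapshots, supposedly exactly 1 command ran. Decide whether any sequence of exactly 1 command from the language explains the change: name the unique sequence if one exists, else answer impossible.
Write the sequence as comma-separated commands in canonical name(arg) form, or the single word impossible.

turn(right)

key: parked at (0,3) the whole time — nothing moves the robot
begin: (0, 3) facing N
1. turn(right) → (0, 3) facing E
uniquely the one of 5 1-step routes that fits.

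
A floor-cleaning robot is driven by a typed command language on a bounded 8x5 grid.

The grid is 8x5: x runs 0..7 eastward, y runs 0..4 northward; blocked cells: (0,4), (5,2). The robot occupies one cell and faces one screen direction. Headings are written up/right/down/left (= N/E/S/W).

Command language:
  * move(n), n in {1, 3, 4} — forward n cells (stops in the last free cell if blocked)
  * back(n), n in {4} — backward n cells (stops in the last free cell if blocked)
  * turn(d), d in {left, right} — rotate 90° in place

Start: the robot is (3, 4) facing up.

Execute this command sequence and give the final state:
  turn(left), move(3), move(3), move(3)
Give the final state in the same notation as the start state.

start: (3, 4) facing up
1. turn(left) → (3, 4) facing left
2. move(3) → (1, 4) facing left
3. move(3) → (1, 4) facing left
4. move(3) → (1, 4) facing left

(1, 4) facing left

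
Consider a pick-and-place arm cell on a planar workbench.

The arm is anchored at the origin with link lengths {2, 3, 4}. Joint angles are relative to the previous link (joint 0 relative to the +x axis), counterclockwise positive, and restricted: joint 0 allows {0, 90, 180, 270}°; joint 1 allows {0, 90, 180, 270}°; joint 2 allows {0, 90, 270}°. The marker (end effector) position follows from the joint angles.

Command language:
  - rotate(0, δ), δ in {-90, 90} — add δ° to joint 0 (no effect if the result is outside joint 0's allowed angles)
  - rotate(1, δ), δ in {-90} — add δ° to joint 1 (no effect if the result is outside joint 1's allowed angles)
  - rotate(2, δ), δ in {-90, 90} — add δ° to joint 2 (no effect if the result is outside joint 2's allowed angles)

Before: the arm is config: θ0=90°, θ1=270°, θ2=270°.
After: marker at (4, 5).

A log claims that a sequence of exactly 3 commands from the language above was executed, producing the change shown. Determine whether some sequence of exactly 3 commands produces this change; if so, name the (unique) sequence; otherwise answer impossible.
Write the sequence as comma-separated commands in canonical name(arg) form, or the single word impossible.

from: config: θ0=90°, θ1=270°, θ2=270°
[1] after rotate(1, -90): config: θ0=90°, θ1=180°, θ2=270°
[2] after rotate(1, -90): config: θ0=90°, θ1=90°, θ2=270°
[3] after rotate(1, -90): config: θ0=90°, θ1=0°, θ2=270°
uniquely the one of 125 3-step routes that fits.

rotate(1, -90), rotate(1, -90), rotate(1, -90)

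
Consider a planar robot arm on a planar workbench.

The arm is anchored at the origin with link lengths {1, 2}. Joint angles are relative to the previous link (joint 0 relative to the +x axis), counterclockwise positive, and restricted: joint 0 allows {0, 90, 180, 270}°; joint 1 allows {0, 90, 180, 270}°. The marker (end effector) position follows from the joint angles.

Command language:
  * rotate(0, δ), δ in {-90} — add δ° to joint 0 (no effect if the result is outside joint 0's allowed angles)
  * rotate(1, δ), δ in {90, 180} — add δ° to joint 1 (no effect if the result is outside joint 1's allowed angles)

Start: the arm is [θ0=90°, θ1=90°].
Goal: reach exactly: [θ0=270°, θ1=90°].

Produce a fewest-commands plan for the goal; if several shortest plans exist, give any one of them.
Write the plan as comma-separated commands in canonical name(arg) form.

begin: [θ0=90°, θ1=90°]
step 1 (rotate(0, -90)): [θ0=0°, θ1=90°]
step 2 (rotate(0, -90)): [θ0=270°, θ1=90°]
nothing shorter than 2 reaches the goal.

rotate(0, -90), rotate(0, -90)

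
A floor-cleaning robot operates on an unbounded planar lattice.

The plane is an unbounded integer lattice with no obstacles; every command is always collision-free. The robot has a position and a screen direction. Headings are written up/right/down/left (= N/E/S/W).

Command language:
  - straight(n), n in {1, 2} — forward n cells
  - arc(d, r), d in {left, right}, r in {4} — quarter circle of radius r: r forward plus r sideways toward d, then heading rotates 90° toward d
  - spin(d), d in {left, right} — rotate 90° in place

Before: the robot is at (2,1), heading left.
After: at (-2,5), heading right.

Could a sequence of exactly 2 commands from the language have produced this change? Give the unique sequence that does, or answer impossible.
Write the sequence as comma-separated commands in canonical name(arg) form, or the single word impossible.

key: order matters: swapping arc(right, 4) and spin(right) lands elsewhere
initial: at (2,1), heading left
[1] after arc(right, 4): at (-2,5), heading up
[2] after spin(right): at (-2,5), heading right
no other 2-command option fits: unique.

arc(right, 4), spin(right)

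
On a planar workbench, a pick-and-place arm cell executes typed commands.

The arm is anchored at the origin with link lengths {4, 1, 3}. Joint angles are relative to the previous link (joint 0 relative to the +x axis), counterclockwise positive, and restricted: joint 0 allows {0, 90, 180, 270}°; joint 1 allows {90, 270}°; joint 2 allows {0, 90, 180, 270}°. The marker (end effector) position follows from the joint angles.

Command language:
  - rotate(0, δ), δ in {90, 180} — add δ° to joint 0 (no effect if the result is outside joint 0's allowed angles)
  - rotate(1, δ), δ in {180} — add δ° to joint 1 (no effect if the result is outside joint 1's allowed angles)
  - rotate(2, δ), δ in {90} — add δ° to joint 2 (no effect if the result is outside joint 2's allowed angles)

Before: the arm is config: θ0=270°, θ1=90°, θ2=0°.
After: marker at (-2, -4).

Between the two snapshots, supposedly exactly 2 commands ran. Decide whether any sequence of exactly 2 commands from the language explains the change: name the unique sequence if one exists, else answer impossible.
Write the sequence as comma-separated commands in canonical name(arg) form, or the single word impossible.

rotate(2, 90), rotate(2, 90)

from: config: θ0=270°, θ1=90°, θ2=0°
[1] after rotate(2, 90): config: θ0=270°, θ1=90°, θ2=90°
[2] after rotate(2, 90): config: θ0=270°, θ1=90°, θ2=180°
uniquely the one of 16 2-step routes that fits.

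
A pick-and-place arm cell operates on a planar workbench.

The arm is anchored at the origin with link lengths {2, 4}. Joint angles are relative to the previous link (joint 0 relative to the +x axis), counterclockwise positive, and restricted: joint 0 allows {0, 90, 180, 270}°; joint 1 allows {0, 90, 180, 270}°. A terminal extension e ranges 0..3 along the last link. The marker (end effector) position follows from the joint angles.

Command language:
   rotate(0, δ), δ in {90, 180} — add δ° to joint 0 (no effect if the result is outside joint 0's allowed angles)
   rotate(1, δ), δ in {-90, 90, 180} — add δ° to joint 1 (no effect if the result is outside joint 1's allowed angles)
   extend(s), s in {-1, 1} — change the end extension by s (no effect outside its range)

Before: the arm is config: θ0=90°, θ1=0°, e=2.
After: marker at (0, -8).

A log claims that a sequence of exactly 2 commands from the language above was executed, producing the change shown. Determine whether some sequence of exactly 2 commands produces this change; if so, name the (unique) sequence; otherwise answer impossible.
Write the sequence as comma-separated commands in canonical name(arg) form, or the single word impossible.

from: config: θ0=90°, θ1=0°, e=2
[1] after rotate(0, 90): config: θ0=180°, θ1=0°, e=2
[2] after rotate(0, 90): config: θ0=270°, θ1=0°, e=2
all 49 alternatives checked — unique.

rotate(0, 90), rotate(0, 90)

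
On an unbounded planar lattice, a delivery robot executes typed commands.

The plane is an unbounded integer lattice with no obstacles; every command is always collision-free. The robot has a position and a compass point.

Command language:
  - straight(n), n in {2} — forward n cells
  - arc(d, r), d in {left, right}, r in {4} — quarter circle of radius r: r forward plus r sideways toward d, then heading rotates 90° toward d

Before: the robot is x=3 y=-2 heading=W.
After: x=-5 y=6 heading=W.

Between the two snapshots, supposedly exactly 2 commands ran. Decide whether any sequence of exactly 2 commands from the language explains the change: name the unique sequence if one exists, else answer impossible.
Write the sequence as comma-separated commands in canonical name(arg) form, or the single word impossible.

arc(right, 4), arc(left, 4)

key: order matters: swapping arc(right, 4) and arc(left, 4) lands elsewhere
begin: x=3 y=-2 heading=W
[1] after arc(right, 4): x=-1 y=2 heading=N
[2] after arc(left, 4): x=-5 y=6 heading=W
uniquely the one of 9 2-step routes that fits.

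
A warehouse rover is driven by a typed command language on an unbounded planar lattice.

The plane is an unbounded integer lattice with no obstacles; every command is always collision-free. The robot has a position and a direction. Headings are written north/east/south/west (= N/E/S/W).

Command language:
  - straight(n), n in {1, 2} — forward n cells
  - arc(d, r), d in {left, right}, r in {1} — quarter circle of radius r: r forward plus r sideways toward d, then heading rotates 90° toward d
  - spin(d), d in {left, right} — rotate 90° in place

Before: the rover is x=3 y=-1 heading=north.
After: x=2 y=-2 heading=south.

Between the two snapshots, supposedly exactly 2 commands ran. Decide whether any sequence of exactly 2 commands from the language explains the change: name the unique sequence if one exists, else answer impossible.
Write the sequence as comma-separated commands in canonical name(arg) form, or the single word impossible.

spin(left), arc(left, 1)

key: running arc(left, 1) before spin(left) would end elsewhere — order is forced
start: x=3 y=-1 heading=north
1. spin(left) → x=3 y=-1 heading=west
2. arc(left, 1) → x=2 y=-2 heading=south
all 36 alternatives checked — unique.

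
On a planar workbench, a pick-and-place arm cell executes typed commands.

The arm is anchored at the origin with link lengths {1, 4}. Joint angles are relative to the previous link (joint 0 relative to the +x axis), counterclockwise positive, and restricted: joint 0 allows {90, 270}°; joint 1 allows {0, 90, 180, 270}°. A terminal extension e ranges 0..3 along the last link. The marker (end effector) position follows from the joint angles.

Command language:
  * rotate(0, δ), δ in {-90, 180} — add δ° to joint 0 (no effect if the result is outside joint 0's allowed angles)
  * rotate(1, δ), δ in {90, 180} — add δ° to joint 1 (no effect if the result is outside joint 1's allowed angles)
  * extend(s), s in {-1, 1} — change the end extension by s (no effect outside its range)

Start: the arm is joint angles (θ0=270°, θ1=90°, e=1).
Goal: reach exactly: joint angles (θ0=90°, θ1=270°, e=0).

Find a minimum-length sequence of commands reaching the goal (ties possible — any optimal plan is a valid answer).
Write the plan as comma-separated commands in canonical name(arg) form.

from: joint angles (θ0=270°, θ1=90°, e=1)
t=1 rotate(0, 180) ⇒ joint angles (θ0=90°, θ1=90°, e=1)
t=2 rotate(1, 180) ⇒ joint angles (θ0=90°, θ1=270°, e=1)
t=3 extend(-1) ⇒ joint angles (θ0=90°, θ1=270°, e=0)
no 2-step plan works, so 3 is optimal.

rotate(0, 180), rotate(1, 180), extend(-1)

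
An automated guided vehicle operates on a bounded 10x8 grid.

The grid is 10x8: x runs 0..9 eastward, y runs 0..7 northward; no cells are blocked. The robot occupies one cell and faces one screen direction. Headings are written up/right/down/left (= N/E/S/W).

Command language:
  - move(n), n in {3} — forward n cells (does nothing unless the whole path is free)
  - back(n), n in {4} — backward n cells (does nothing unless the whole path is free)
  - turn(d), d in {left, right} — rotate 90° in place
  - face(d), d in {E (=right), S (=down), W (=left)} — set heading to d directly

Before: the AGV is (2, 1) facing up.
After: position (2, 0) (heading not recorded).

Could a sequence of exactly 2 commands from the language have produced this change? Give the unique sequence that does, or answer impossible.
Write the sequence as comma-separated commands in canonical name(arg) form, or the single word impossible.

key: order matters: swapping move(3) and back(4) lands elsewhere
from: (2, 1) facing up
[1] after move(3): (2, 4) facing up
[2] after back(4): (2, 0) facing up
no other 2-command option fits: unique.

move(3), back(4)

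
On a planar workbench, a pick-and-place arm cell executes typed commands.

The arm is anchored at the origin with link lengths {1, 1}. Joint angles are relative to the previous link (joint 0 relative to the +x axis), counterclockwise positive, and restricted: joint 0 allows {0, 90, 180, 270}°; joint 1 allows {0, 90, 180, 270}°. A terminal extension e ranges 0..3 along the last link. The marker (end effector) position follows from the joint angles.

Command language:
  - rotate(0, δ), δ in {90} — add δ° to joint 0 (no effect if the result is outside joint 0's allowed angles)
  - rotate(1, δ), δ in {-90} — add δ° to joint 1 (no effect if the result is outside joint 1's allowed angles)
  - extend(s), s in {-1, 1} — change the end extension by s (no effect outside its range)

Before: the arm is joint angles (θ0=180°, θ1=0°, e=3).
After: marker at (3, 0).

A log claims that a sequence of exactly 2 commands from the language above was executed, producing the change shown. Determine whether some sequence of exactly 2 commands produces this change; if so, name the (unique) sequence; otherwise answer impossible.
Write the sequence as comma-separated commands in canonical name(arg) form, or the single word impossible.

rotate(1, -90), rotate(1, -90)

start: joint angles (θ0=180°, θ1=0°, e=3)
step 1 (rotate(1, -90)): joint angles (θ0=180°, θ1=270°, e=3)
step 2 (rotate(1, -90)): joint angles (θ0=180°, θ1=180°, e=3)
all 16 alternatives checked — unique.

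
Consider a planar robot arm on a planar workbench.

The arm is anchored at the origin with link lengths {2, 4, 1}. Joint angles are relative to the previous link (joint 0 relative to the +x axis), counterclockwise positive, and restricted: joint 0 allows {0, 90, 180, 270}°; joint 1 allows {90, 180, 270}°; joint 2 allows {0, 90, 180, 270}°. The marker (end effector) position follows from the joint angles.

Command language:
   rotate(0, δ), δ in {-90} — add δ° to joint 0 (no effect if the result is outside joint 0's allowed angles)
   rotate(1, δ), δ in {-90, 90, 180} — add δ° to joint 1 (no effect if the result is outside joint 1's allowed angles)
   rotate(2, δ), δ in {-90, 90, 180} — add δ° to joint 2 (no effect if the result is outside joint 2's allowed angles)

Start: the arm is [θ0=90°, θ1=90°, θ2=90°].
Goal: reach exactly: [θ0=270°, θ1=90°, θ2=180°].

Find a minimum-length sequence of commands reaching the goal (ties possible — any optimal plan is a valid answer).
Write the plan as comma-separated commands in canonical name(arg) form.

rotate(0, -90), rotate(0, -90), rotate(2, 90)

initial: [θ0=90°, θ1=90°, θ2=90°]
t=1 rotate(0, -90) ⇒ [θ0=0°, θ1=90°, θ2=90°]
t=2 rotate(0, -90) ⇒ [θ0=270°, θ1=90°, θ2=90°]
t=3 rotate(2, 90) ⇒ [θ0=270°, θ1=90°, θ2=180°]
nothing shorter than 3 reaches the goal.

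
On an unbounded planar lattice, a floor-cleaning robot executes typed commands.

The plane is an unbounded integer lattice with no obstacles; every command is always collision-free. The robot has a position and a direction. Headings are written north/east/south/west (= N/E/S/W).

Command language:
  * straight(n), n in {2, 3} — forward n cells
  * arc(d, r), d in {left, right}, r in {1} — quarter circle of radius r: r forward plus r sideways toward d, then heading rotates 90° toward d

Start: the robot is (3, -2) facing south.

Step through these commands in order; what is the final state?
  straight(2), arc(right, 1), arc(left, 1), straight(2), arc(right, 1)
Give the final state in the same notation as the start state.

(0, -9) facing west

from: (3, -2) facing south
[1] after straight(2): (3, -4) facing south
[2] after arc(right, 1): (2, -5) facing west
[3] after arc(left, 1): (1, -6) facing south
[4] after straight(2): (1, -8) facing south
[5] after arc(right, 1): (0, -9) facing west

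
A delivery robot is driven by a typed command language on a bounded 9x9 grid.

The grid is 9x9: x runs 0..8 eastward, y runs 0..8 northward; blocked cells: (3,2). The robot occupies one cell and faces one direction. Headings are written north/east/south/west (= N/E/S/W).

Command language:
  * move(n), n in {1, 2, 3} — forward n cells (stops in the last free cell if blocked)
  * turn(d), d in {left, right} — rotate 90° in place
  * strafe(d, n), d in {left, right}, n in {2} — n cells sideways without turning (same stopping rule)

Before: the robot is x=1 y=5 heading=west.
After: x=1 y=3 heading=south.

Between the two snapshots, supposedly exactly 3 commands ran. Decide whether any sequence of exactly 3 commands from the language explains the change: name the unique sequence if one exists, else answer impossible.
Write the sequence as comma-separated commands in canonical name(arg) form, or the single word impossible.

key: cell and facing (now S) both changed — the 3 commands mix motion and turning
t0: x=1 y=5 heading=west
[1] after turn(left): x=1 y=5 heading=south
[2] after move(1): x=1 y=4 heading=south
[3] after move(1): x=1 y=3 heading=south
no other 3-command option fits: unique.

turn(left), move(1), move(1)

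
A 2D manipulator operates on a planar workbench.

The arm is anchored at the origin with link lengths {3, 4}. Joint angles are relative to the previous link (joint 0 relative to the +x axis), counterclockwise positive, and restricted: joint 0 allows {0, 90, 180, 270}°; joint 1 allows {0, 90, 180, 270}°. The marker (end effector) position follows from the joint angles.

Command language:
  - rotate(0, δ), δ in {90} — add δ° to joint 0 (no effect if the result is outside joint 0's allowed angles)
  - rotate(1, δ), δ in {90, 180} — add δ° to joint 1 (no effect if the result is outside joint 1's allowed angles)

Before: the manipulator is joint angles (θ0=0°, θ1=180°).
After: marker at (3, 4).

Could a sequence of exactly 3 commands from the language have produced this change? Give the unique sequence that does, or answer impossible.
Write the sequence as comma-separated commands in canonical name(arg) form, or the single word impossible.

from: joint angles (θ0=0°, θ1=180°)
t=1 rotate(1, 90) ⇒ joint angles (θ0=0°, θ1=270°)
t=2 rotate(1, 90) ⇒ joint angles (θ0=0°, θ1=0°)
t=3 rotate(1, 90) ⇒ joint angles (θ0=0°, θ1=90°)
all 27 alternatives checked — unique.

rotate(1, 90), rotate(1, 90), rotate(1, 90)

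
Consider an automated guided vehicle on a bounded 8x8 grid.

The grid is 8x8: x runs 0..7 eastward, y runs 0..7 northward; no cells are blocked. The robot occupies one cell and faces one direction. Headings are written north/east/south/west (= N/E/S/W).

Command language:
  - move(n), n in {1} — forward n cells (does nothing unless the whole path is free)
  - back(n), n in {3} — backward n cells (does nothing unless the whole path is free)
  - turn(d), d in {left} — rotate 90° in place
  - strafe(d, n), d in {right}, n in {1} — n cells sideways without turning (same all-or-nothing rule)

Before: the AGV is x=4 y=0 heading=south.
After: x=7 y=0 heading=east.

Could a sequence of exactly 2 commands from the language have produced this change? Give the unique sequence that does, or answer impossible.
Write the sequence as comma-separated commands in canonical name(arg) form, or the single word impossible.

impossible

all 16 sequences checked — none match.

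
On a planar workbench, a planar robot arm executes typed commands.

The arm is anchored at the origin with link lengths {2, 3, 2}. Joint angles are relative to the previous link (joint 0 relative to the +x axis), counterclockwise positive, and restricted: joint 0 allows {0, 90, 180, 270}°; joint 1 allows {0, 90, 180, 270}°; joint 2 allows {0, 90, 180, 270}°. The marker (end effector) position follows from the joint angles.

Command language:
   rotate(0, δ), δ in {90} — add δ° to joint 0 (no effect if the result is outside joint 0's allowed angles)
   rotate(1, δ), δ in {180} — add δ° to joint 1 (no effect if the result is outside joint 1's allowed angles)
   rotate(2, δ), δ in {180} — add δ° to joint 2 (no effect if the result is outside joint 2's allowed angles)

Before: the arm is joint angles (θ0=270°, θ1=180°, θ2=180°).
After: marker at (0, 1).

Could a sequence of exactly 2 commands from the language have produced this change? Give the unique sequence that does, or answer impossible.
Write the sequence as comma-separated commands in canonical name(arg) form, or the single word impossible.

start: joint angles (θ0=270°, θ1=180°, θ2=180°)
t=1 rotate(0, 90) ⇒ joint angles (θ0=0°, θ1=180°, θ2=180°)
t=2 rotate(0, 90) ⇒ joint angles (θ0=90°, θ1=180°, θ2=180°)
uniquely the one of 9 2-step routes that fits.

rotate(0, 90), rotate(0, 90)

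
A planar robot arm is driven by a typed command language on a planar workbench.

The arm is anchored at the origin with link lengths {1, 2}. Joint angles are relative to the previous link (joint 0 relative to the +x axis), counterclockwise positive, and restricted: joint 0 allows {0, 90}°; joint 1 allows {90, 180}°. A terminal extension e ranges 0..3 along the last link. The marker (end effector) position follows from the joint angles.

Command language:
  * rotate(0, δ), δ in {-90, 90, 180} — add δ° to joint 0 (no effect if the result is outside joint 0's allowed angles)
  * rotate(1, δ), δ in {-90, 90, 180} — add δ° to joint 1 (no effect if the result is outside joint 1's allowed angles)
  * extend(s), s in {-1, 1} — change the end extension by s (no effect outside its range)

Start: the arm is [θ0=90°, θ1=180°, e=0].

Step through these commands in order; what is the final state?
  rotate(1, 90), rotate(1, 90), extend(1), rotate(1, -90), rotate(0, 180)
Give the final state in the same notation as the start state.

[θ0=90°, θ1=90°, e=1]

from: [θ0=90°, θ1=180°, e=0]
[1] after rotate(1, 90): [θ0=90°, θ1=180°, e=0]
[2] after rotate(1, 90): [θ0=90°, θ1=180°, e=0]
[3] after extend(1): [θ0=90°, θ1=180°, e=1]
[4] after rotate(1, -90): [θ0=90°, θ1=90°, e=1]
[5] after rotate(0, 180): [θ0=90°, θ1=90°, e=1]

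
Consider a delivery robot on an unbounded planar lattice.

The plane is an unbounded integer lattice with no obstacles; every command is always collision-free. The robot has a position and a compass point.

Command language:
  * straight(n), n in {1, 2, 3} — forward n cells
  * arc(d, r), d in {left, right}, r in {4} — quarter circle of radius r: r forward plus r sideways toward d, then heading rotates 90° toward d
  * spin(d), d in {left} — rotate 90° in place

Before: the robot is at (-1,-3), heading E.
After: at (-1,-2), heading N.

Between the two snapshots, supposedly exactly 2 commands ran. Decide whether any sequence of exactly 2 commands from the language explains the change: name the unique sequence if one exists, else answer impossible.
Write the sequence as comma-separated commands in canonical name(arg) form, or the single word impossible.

spin(left), straight(1)

key: running straight(1) before spin(left) would end elsewhere — order is forced
initial: at (-1,-3), heading E
t=1 spin(left) ⇒ at (-1,-3), heading N
t=2 straight(1) ⇒ at (-1,-2), heading N
uniquely the one of 36 2-step routes that fits.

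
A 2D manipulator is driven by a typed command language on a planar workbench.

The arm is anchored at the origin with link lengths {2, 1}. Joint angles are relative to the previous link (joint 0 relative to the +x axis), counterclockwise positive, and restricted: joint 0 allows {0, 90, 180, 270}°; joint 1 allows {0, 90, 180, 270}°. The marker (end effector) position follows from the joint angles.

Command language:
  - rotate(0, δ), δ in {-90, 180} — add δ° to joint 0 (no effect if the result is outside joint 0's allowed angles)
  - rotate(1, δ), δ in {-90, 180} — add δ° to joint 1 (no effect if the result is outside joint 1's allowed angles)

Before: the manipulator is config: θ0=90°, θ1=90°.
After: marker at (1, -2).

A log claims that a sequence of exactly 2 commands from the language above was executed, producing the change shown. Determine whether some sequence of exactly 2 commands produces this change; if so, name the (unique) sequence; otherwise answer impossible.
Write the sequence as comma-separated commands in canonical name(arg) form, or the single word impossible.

rotate(0, -90), rotate(0, -90)

begin: config: θ0=90°, θ1=90°
[1] after rotate(0, -90): config: θ0=0°, θ1=90°
[2] after rotate(0, -90): config: θ0=270°, θ1=90°
no other 2-command option fits: unique.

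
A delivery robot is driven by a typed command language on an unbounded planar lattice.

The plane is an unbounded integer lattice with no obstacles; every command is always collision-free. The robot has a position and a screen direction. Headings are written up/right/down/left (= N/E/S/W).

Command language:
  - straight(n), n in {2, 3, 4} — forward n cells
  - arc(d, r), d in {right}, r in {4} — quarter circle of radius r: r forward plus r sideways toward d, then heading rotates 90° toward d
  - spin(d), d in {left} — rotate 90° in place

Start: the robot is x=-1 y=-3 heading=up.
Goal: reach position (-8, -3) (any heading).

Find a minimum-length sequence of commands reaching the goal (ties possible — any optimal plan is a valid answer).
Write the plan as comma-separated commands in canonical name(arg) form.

start: x=-1 y=-3 heading=up
[1] after spin(left): x=-1 y=-3 heading=left
[2] after straight(3): x=-4 y=-3 heading=left
[3] after straight(4): x=-8 y=-3 heading=left
shorter routes all fall short; 3 is best.

spin(left), straight(3), straight(4)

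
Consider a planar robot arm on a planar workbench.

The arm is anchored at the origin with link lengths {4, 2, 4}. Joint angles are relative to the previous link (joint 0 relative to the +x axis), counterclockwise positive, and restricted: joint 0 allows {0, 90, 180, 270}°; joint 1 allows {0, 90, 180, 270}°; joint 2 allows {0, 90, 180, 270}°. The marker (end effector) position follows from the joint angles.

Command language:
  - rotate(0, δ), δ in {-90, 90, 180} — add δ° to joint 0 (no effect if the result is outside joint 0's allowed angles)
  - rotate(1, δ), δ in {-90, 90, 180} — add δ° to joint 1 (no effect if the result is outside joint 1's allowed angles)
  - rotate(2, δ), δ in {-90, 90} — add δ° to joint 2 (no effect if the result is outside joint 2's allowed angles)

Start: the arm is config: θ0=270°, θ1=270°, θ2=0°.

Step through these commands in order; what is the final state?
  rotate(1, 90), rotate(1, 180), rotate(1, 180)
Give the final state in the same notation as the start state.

config: θ0=270°, θ1=0°, θ2=0°

initial: config: θ0=270°, θ1=270°, θ2=0°
[1] after rotate(1, 90): config: θ0=270°, θ1=0°, θ2=0°
[2] after rotate(1, 180): config: θ0=270°, θ1=180°, θ2=0°
[3] after rotate(1, 180): config: θ0=270°, θ1=0°, θ2=0°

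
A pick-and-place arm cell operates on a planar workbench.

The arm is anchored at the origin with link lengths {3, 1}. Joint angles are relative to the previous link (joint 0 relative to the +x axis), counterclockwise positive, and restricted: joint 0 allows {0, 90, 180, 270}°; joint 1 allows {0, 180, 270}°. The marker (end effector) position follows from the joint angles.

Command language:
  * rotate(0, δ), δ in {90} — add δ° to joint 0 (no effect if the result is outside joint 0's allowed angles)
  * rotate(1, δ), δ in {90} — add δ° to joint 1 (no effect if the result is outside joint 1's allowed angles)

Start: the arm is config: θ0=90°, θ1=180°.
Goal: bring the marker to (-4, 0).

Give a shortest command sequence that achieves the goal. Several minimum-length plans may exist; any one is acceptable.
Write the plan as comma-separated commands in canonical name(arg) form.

initial: config: θ0=90°, θ1=180°
t=1 rotate(1, 90) ⇒ config: θ0=90°, θ1=270°
t=2 rotate(1, 90) ⇒ config: θ0=90°, θ1=0°
t=3 rotate(0, 90) ⇒ config: θ0=180°, θ1=0°
no 2-step plan works, so 3 is optimal.

rotate(1, 90), rotate(1, 90), rotate(0, 90)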